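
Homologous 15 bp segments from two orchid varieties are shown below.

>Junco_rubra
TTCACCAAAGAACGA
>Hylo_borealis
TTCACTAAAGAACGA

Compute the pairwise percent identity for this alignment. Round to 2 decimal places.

93.33%

A single mismatch occurs at site 6 (C→T).
14 of the 15 sites match, so the percent identity is 14/15 × 100 = 93.33%.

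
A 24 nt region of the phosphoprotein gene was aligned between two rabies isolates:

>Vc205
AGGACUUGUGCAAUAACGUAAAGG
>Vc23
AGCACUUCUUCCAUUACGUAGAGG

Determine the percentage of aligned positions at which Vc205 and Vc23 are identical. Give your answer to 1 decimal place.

The sequences differ at positions 3 (G/C), 8 (G/C), 10 (G/U), 12 (A/C), 15 (A/U), 21 (A/G).
18 of the 24 sites match, so the percent identity is 18/24 × 100 = 75.0%.

75.0%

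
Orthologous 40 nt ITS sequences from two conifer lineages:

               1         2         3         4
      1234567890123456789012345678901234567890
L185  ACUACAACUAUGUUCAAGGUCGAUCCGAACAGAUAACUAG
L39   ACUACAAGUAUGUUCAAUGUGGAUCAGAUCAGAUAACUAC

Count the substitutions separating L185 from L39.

6

Differing sites — 8:C/G; 18:G/U; 21:C/G; 26:C/A; 29:A/U; 40:G/C.
That gives 6 mismatches out of 40 aligned sites, so the Hamming distance is 6.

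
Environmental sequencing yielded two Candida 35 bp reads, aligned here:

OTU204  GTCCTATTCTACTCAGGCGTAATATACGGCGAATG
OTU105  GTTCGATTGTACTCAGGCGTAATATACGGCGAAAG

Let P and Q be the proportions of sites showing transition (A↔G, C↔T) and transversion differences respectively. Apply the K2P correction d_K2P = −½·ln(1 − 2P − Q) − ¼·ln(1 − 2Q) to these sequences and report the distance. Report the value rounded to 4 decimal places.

0.1241

The sequences differ at positions 3 (C/T, transition), 5 (T/G, transversion), 9 (C/G, transversion), 34 (T/A, transversion).
Of the 4 differences, 1 transition and 3 transversions over 35 sites: P = 1/35 = 0.028571, Q = 3/35 = 0.085714.
d = −0.5·ln(0.857144) − 0.25·ln(0.828572) = −0.5·(-0.154149) − 0.25·(-0.188052) = 0.1241.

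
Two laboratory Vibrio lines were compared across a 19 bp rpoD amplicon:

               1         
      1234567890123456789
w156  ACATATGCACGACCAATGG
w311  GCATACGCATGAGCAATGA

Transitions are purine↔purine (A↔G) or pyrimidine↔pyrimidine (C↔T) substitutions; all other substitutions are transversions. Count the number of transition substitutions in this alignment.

The sequences differ at positions 1 (A/G, transition), 6 (T/C, transition), 10 (C/T, transition), 13 (C/G, transversion), 19 (G/A, transition).
Of the 5 differences, 4 transitions and 1 transversion, so the answer is 4.

4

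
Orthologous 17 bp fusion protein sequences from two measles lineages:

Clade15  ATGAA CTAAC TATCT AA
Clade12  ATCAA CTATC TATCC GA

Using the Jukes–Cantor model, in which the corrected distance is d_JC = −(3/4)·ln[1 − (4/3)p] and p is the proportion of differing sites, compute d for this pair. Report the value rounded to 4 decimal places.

0.2824

Mismatches occur at site 3 (G↔C), site 9 (A↔T), site 15 (T↔C), site 16 (A↔G).
p = 4/17 = 0.235294.
d = −0.75 · ln(1 − (4/3)·0.235294) = −0.75 · ln(0.686275) = −0.75 · (-0.376477) = 0.2824.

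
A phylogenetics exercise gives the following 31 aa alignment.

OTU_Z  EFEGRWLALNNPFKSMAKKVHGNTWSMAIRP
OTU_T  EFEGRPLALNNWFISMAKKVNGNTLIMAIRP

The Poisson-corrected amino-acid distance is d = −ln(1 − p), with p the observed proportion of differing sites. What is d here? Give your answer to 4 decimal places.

Mismatches occur at site 6 (W↔P), site 12 (P↔W), site 14 (K↔I), site 21 (H↔N), site 25 (W↔L), site 26 (S↔I).
p = 6/31 = 0.193548.
d = −ln(1 − 0.193548) = −ln(0.806452) = 0.2151.

0.2151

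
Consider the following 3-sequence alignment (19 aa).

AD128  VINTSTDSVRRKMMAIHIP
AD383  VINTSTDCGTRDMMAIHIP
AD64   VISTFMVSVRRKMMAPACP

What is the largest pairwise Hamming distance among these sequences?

11

Pairwise Hamming distances:
  AD128 vs AD383: 4
  AD128 vs AD64: 7
  AD383 vs AD64: 11
The largest is 11, between AD383 and AD64.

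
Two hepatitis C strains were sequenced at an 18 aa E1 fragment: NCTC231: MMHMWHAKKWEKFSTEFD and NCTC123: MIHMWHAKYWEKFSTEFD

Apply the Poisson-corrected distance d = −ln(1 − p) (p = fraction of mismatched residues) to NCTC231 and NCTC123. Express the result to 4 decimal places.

The sequences differ at positions 2 (M/I), 9 (K/Y).
p = 2/18 = 0.111111.
d = −ln(1 − 0.111111) = −ln(0.888889) = 0.1178.

0.1178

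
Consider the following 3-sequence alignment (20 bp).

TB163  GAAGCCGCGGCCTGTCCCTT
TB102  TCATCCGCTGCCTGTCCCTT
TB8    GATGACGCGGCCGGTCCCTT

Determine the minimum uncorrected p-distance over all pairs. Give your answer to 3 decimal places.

0.150

Pairwise Hamming distances:
  TB163 vs TB102: 4
  TB163 vs TB8: 3
  TB102 vs TB8: 7
The smallest is 3 mismatches, between TB163 and TB8; p = 3/20 = 0.150.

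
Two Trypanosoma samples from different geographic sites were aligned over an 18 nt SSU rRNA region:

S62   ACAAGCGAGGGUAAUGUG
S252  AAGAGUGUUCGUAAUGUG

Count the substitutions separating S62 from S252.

6

Differing sites — 2:C/A; 3:A/G; 6:C/U; 8:A/U; 9:G/U; 10:G/C.
That gives 6 mismatches out of 18 aligned sites, so the Hamming distance is 6.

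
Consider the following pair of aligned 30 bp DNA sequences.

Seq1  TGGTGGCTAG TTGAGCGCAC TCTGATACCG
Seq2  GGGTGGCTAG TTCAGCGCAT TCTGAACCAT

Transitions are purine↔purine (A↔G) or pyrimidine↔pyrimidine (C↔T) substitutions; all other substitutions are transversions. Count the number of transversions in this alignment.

6

The sequences differ at positions 1 (T/G, transversion), 13 (G/C, transversion), 20 (C/T, transition), 26 (T/A, transversion), 27 (A/C, transversion), 29 (C/A, transversion), 30 (G/T, transversion).
Of the 7 differences, 1 transition and 6 transversions, so the answer is 6.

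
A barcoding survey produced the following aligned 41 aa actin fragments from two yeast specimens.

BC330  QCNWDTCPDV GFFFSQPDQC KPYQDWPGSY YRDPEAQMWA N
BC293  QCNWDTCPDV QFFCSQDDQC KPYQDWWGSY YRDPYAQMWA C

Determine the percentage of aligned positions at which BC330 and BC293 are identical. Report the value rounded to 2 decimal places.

85.37%

The sequences differ at positions 11 (G/Q), 14 (F/C), 17 (P/D), 27 (P/W), 35 (E/Y), 41 (N/C).
35 of the 41 sites match, so the percent identity is 35/41 × 100 = 85.37%.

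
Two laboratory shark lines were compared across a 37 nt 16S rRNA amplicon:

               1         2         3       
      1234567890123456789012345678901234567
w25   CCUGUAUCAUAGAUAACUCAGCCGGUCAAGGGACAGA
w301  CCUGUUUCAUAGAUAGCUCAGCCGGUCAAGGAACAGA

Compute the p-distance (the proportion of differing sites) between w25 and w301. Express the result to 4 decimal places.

Differing sites — 6:A/U; 16:A/G; 32:G/A.
There are 3 differences over 37 sites, so p = 3/37 = 0.0811.

0.0811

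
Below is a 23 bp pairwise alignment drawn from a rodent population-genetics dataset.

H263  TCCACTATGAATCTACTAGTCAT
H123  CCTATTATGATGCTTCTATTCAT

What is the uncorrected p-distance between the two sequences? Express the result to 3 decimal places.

The sequences differ at positions 1 (T/C), 3 (C/T), 5 (C/T), 11 (A/T), 12 (T/G), 15 (A/T), 19 (G/T).
There are 7 differences over 23 sites, so p = 7/23 = 0.304.

0.304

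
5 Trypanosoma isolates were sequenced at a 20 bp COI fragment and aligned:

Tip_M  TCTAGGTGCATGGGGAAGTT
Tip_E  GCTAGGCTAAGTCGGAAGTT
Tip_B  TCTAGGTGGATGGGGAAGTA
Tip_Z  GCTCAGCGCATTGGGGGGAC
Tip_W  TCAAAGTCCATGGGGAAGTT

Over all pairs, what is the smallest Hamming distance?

Pairwise Hamming distances:
  Tip_M vs Tip_E: 7
  Tip_M vs Tip_B: 2
  Tip_M vs Tip_Z: 9
  Tip_M vs Tip_W: 3
  Tip_E vs Tip_B: 8
  Tip_E vs Tip_Z: 10
  Tip_E vs Tip_W: 9
  Tip_B vs Tip_Z: 10
  Tip_B vs Tip_W: 5
  Tip_Z vs Tip_W: 10
The smallest is 2, between Tip_M and Tip_B.

2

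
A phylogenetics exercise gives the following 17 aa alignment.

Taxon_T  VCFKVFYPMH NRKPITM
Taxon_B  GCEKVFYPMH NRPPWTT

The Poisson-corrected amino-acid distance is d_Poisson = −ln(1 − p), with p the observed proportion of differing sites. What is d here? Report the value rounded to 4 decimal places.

Mismatches occur at site 1 (V→G), site 3 (F→E), site 13 (K→P), site 15 (I→W), site 17 (M→T).
p = 5/17 = 0.294118.
d = −ln(1 − 0.294118) = −ln(0.705882) = 0.3483.

0.3483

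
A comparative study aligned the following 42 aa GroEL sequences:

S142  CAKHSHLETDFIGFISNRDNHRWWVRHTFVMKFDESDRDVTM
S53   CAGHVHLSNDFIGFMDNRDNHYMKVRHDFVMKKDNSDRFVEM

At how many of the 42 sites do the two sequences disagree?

14

Differing sites — 3:K/G; 5:S/V; 8:E/S; 9:T/N; 15:I/M; 16:S/D; 22:R/Y; 23:W/M; 24:W/K; 28:T/D; 33:F/K; 35:E/N; 39:D/F; 41:T/E.
That gives 14 mismatches out of 42 aligned sites, so the Hamming distance is 14.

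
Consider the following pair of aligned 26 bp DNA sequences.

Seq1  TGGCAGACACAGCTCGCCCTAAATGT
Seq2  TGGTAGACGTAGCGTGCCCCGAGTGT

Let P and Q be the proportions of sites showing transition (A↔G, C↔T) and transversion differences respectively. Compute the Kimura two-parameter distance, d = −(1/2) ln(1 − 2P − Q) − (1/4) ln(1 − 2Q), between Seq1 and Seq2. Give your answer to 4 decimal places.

Mismatches occur at site 4 (C↔T, transition), site 9 (A↔G, transition), site 10 (C↔T, transition), site 14 (T↔G, transversion), site 15 (C↔T, transition), site 20 (T↔C, transition), site 21 (A↔G, transition), site 23 (A↔G, transition).
Of the 8 differences, 7 transitions and 1 transversion over 26 sites: P = 7/26 = 0.269231, Q = 1/26 = 0.038462.
d = −0.5·ln(0.423076) − 0.25·ln(0.923076) = −0.5·(-0.860203) − 0.25·(-0.080044) = 0.4501.

0.4501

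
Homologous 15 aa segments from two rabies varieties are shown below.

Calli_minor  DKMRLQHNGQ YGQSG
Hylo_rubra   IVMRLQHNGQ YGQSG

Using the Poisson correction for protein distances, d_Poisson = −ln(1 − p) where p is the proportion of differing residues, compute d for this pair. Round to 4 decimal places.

0.1431

Mismatches occur at site 1 (D→I), site 2 (K→V).
p = 2/15 = 0.133333.
d = −ln(1 − 0.133333) = −ln(0.866667) = 0.1431.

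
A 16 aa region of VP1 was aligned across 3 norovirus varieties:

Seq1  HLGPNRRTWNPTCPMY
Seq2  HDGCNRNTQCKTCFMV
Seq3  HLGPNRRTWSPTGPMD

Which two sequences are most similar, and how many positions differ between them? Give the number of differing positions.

Pairwise Hamming distances:
  Seq1 vs Seq2: 8
  Seq1 vs Seq3: 3
  Seq2 vs Seq3: 9
The smallest is 3, between Seq1 and Seq3.

3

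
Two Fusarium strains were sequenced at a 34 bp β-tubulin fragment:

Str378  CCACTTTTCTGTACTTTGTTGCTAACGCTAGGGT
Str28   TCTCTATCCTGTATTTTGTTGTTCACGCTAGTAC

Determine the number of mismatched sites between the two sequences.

Mismatches occur at site 1 (C→T), site 3 (A→T), site 6 (T→A), site 8 (T→C), site 14 (C→T), site 22 (C→T), site 24 (A→C), site 32 (G→T), site 33 (G→A), site 34 (T→C).
That gives 10 mismatches out of 34 aligned sites, so the Hamming distance is 10.

10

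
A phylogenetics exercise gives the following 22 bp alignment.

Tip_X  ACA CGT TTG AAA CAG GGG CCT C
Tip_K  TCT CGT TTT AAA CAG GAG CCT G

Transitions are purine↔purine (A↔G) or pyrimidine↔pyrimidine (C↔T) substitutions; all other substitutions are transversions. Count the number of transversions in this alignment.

Mismatches occur at site 1 (A→T, transversion), site 3 (A→T, transversion), site 9 (G→T, transversion), site 17 (G→A, transition), site 22 (C→G, transversion).
Of the 5 differences, 1 transition and 4 transversions, so the answer is 4.

4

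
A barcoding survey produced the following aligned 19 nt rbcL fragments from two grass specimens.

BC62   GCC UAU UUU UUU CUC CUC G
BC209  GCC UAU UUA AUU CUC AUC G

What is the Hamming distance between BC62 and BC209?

3

Mismatches occur at site 9 (U/A), site 10 (U/A), site 16 (C/A).
That gives 3 mismatches out of 19 aligned sites, so the Hamming distance is 3.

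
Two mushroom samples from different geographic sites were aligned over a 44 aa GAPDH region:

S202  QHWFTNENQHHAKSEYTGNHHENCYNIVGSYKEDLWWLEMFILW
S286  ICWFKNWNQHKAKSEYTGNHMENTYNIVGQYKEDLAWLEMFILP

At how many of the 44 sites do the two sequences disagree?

10

Differing sites — 1:Q/I; 2:H/C; 5:T/K; 7:E/W; 11:H/K; 21:H/M; 24:C/T; 30:S/Q; 36:W/A; 44:W/P.
That gives 10 mismatches out of 44 aligned sites, so the Hamming distance is 10.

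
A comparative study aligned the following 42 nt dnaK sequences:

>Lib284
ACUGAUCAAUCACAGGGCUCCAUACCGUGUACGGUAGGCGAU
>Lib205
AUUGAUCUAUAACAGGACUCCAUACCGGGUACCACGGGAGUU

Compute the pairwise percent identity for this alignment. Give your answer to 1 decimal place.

73.8%

Differing sites — 2:C/U; 8:A/U; 11:C/A; 17:G/A; 28:U/G; 33:G/C; 34:G/A; 35:U/C; 36:A/G; 39:C/A; 41:A/U.
31 of the 42 sites match, so the percent identity is 31/42 × 100 = 73.8%.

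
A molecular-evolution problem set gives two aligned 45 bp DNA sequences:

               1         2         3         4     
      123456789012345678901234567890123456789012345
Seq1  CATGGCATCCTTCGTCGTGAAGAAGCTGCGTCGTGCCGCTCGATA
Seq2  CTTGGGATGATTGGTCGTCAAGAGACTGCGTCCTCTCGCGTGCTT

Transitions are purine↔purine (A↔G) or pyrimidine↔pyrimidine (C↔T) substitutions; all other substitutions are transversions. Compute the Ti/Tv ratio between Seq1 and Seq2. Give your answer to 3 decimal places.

0.364

Differing sites — 2:A/T (Tv); 6:C/G (Tv); 9:C/G (Tv); 10:C/A (Tv); 13:C/G (Tv); 19:G/C (Tv); 24:A/G (Ti); 25:G/A (Ti); 33:G/C (Tv); 35:G/C (Tv); 36:C/T (Ti); 40:T/G (Tv); 41:C/T (Ti); 43:A/C (Tv); 45:A/T (Tv).
Of the 15 differences, 4 transitions and 11 transversions, so Ti/Tv = 4/11 = 0.364.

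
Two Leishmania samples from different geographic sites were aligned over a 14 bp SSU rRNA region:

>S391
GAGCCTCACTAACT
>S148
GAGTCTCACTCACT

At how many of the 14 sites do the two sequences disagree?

The sequences differ at positions 4 (C/T), 11 (A/C).
That gives 2 mismatches out of 14 aligned sites, so the Hamming distance is 2.

2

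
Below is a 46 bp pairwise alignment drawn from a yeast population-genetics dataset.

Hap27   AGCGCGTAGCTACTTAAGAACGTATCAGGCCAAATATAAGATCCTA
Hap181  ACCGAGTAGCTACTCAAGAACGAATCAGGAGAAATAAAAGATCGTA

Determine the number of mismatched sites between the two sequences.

Differing sites — 2:G/C; 5:C/A; 15:T/C; 23:T/A; 30:C/A; 31:C/G; 37:T/A; 44:C/G.
That gives 8 mismatches out of 46 aligned sites, so the Hamming distance is 8.

8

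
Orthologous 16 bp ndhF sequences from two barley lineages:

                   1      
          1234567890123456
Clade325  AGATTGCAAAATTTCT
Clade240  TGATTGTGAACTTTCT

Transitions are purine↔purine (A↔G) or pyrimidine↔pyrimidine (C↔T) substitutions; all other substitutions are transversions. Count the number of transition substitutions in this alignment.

Mismatches occur at site 1 (A→T, transversion), site 7 (C→T, transition), site 8 (A→G, transition), site 11 (A→C, transversion).
Of the 4 differences, 2 transitions and 2 transversions, so the answer is 2.

2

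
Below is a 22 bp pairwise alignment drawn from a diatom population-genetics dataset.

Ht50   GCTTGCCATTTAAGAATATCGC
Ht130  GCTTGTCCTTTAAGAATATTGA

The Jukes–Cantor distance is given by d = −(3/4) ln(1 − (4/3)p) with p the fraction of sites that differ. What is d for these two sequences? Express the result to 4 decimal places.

0.2082

The sequences differ at positions 6 (C/T), 8 (A/C), 20 (C/T), 22 (C/A).
p = 4/22 = 0.181818.
d = −0.75 · ln(1 − (4/3)·0.181818) = −0.75 · ln(0.757576) = −0.75 · (-0.277631) = 0.2082.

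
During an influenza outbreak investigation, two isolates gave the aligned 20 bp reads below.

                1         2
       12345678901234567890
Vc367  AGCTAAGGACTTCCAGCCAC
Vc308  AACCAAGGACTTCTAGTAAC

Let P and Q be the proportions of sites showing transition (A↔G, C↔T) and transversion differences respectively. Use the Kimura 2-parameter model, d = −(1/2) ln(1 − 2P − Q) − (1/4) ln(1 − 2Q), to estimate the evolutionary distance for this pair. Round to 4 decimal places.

Mismatches occur at site 2 (G→A, transition), site 4 (T→C, transition), site 14 (C→T, transition), site 17 (C→T, transition), site 18 (C→A, transversion).
Of the 5 differences, 4 transitions and 1 transversion over 20 sites: P = 4/20 = 0.200000, Q = 1/20 = 0.050000.
d = −0.5·ln(0.550000) − 0.25·ln(0.900000) = −0.5·(-0.597837) − 0.25·(-0.105361) = 0.3253.

0.3253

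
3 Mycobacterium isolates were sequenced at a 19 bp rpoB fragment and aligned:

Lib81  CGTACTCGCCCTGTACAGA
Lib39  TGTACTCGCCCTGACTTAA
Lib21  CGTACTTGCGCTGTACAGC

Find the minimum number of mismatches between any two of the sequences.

3

Pairwise Hamming distances:
  Lib81 vs Lib39: 6
  Lib81 vs Lib21: 3
  Lib39 vs Lib21: 9
The smallest is 3, between Lib81 and Lib21.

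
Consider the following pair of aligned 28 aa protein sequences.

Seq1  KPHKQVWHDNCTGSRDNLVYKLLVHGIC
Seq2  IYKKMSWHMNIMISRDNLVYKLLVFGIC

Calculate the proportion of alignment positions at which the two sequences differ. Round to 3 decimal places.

0.357

Mismatches occur at site 1 (K/I), site 2 (P/Y), site 3 (H/K), site 5 (Q/M), site 6 (V/S), site 9 (D/M), site 11 (C/I), site 12 (T/M), site 13 (G/I), site 25 (H/F).
There are 10 differences over 28 sites, so p = 10/28 = 0.357.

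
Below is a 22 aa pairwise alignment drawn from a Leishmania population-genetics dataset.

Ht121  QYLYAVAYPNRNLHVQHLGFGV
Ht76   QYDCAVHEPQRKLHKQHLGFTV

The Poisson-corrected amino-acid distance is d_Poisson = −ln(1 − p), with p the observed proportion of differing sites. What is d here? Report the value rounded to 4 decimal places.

Differing sites — 3:L/D; 4:Y/C; 7:A/H; 8:Y/E; 10:N/Q; 12:N/K; 15:V/K; 21:G/T.
p = 8/22 = 0.363636.
d = −ln(1 − 0.363636) = −ln(0.636364) = 0.4520.

0.4520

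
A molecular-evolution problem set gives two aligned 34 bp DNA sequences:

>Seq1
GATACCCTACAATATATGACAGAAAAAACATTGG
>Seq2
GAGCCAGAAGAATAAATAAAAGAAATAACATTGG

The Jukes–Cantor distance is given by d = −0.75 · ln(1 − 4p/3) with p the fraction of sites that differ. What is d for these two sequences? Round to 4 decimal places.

Differing sites — 3:T/G; 4:A/C; 6:C/A; 7:C/G; 8:T/A; 10:C/G; 15:T/A; 18:G/A; 20:C/A; 26:A/T.
p = 10/34 = 0.294118.
d = −0.75 · ln(1 − (4/3)·0.294118) = −0.75 · ln(0.607843) = −0.75 · (-0.497839) = 0.3734.

0.3734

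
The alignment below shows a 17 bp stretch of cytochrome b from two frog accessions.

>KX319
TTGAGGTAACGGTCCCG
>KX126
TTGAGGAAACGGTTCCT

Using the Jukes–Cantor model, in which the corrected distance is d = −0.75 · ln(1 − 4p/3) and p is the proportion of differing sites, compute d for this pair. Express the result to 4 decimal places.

Mismatches occur at site 7 (T→A), site 14 (C→T), site 17 (G→T).
p = 3/17 = 0.176471.
d = −0.75 · ln(1 − (4/3)·0.176471) = −0.75 · ln(0.764705) = −0.75 · (-0.268265) = 0.2012.

0.2012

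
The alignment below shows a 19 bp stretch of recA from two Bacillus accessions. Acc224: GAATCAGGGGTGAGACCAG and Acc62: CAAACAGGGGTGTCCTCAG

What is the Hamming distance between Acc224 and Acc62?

6

Differing sites — 1:G/C; 4:T/A; 13:A/T; 14:G/C; 15:A/C; 16:C/T.
That gives 6 mismatches out of 19 aligned sites, so the Hamming distance is 6.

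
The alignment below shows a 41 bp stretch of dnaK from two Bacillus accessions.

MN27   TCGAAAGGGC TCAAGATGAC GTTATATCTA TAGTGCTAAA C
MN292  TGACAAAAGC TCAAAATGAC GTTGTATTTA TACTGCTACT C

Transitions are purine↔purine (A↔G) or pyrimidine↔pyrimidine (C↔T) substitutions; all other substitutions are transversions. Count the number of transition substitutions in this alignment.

Mismatches occur at site 2 (C/G, transversion), site 3 (G/A, transition), site 4 (A/C, transversion), site 7 (G/A, transition), site 8 (G/A, transition), site 15 (G/A, transition), site 24 (A/G, transition), site 28 (C/T, transition), site 33 (G/C, transversion), site 39 (A/C, transversion), site 40 (A/T, transversion).
Of the 11 differences, 6 transitions and 5 transversions, so the answer is 6.

6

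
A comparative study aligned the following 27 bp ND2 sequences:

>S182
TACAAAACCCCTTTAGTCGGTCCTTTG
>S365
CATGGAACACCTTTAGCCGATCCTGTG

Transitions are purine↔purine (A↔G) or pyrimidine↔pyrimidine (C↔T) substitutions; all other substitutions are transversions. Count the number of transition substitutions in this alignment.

The sequences differ at positions 1 (T/C, transition), 3 (C/T, transition), 4 (A/G, transition), 5 (A/G, transition), 9 (C/A, transversion), 17 (T/C, transition), 20 (G/A, transition), 25 (T/G, transversion).
Of the 8 differences, 6 transitions and 2 transversions, so the answer is 6.

6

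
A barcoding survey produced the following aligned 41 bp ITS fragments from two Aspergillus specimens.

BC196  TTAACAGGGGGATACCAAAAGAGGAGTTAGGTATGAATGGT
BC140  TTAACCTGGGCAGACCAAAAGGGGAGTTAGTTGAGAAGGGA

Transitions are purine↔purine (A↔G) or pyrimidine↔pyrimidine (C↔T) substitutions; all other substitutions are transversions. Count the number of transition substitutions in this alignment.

2

Differing sites — 6:A/C (Tv); 7:G/T (Tv); 11:G/C (Tv); 13:T/G (Tv); 22:A/G (Ti); 31:G/T (Tv); 33:A/G (Ti); 34:T/A (Tv); 38:T/G (Tv); 41:T/A (Tv).
Of the 10 differences, 2 transitions and 8 transversions, so the answer is 2.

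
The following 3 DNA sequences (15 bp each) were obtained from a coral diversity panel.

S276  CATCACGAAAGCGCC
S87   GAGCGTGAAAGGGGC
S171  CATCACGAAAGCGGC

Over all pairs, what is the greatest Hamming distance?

Pairwise Hamming distances:
  S276 vs S87: 6
  S276 vs S171: 1
  S87 vs S171: 5
The largest is 6, between S276 and S87.

6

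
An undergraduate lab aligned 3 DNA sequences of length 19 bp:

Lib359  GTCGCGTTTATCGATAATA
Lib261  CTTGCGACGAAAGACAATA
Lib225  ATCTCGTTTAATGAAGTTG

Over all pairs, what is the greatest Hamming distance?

11

Pairwise Hamming distances:
  Lib359 vs Lib261: 8
  Lib359 vs Lib225: 8
  Lib261 vs Lib225: 11
The largest is 11, between Lib261 and Lib225.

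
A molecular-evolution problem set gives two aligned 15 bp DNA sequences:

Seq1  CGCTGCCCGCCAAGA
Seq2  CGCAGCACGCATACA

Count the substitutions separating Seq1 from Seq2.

5

The sequences differ at positions 4 (T/A), 7 (C/A), 11 (C/A), 12 (A/T), 14 (G/C).
That gives 5 mismatches out of 15 aligned sites, so the Hamming distance is 5.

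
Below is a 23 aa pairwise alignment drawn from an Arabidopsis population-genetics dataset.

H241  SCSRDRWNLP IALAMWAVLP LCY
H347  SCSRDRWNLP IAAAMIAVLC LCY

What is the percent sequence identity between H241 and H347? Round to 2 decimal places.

86.96%

The sequences differ at positions 13 (L/A), 16 (W/I), 20 (P/C).
20 of the 23 sites match, so the percent identity is 20/23 × 100 = 86.96%.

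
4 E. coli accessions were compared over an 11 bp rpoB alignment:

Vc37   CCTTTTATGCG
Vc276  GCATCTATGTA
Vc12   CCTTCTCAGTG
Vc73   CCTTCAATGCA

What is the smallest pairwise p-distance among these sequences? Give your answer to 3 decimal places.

0.273

Pairwise Hamming distances:
  Vc37 vs Vc276: 5
  Vc37 vs Vc12: 4
  Vc37 vs Vc73: 3
  Vc276 vs Vc12: 5
  Vc276 vs Vc73: 4
  Vc12 vs Vc73: 5
The smallest is 3 mismatches, between Vc37 and Vc73; p = 3/11 = 0.273.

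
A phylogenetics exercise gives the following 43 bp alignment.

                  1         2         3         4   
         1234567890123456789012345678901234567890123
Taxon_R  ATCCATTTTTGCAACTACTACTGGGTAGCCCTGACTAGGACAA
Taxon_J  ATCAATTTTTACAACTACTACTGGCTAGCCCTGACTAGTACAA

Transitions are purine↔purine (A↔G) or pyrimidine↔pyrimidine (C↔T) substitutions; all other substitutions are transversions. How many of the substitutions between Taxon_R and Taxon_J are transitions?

1

The sequences differ at positions 4 (C/A, transversion), 11 (G/A, transition), 25 (G/C, transversion), 39 (G/T, transversion).
Of the 4 differences, 1 transition and 3 transversions, so the answer is 1.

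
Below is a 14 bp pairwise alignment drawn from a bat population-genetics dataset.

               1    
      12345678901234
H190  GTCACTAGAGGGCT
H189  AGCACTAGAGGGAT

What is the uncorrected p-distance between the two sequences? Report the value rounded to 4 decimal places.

Differing sites — 1:G/A; 2:T/G; 13:C/A.
There are 3 differences over 14 sites, so p = 3/14 = 0.2143.

0.2143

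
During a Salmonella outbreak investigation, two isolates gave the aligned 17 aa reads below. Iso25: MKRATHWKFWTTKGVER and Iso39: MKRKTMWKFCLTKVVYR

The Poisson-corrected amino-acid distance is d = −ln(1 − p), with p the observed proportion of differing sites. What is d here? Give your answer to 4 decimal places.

0.4353

The sequences differ at positions 4 (A/K), 6 (H/M), 10 (W/C), 11 (T/L), 14 (G/V), 16 (E/Y).
p = 6/17 = 0.352941.
d = −ln(1 − 0.352941) = −ln(0.647059) = 0.4353.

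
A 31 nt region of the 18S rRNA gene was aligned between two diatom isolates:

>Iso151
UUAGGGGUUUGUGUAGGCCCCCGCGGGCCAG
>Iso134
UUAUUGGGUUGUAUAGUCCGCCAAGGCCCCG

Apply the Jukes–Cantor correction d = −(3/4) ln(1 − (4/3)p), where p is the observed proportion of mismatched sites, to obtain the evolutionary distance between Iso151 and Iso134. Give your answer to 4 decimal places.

Differing sites — 4:G/U; 5:G/U; 8:U/G; 13:G/A; 17:G/U; 20:C/G; 23:G/A; 24:C/A; 27:G/C; 30:A/C.
p = 10/31 = 0.322581.
d = −0.75 · ln(1 − (4/3)·0.322581) = −0.75 · ln(0.569892) = −0.75 · (-0.562308) = 0.4217.

0.4217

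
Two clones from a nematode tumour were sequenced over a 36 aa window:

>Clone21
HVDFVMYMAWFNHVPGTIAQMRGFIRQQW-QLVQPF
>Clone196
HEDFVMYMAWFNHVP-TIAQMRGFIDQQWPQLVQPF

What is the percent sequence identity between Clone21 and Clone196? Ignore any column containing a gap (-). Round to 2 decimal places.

Excluding the 2 gap columns leaves 34 comparable sites.
Differing sites — 2:V/E; 26:R/D.
32 of the 34 comparable sites match, so the percent identity is 32/34 × 100 = 94.12%.

94.12%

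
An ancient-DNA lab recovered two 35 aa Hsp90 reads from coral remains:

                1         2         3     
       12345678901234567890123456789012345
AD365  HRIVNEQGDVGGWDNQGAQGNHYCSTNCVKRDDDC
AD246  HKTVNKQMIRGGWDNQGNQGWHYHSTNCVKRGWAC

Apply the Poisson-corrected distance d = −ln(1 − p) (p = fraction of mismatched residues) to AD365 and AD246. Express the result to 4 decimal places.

Mismatches occur at site 2 (R/K), site 3 (I/T), site 6 (E/K), site 8 (G/M), site 9 (D/I), site 10 (V/R), site 18 (A/N), site 21 (N/W), site 24 (C/H), site 32 (D/G), site 33 (D/W), site 34 (D/A).
p = 12/35 = 0.342857.
d = −ln(1 − 0.342857) = −ln(0.657143) = 0.4199.

0.4199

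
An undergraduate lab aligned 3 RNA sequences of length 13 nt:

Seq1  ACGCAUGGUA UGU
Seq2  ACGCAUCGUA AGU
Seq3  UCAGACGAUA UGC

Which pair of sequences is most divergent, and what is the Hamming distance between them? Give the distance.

8

Pairwise Hamming distances:
  Seq1 vs Seq2: 2
  Seq1 vs Seq3: 6
  Seq2 vs Seq3: 8
The largest is 8, between Seq2 and Seq3.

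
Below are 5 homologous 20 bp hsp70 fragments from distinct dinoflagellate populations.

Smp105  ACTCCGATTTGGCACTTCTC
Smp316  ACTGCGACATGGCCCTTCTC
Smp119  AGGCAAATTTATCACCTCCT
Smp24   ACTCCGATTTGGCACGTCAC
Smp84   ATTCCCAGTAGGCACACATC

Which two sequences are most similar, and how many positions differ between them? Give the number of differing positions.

Pairwise Hamming distances:
  Smp105 vs Smp316: 4
  Smp105 vs Smp119: 9
  Smp105 vs Smp24: 2
  Smp105 vs Smp84: 7
  Smp316 vs Smp119: 13
  Smp316 vs Smp24: 6
  Smp316 vs Smp84: 10
  Smp119 vs Smp24: 9
  Smp119 vs Smp84: 13
  Smp24 vs Smp84: 8
The smallest is 2, between Smp105 and Smp24.

2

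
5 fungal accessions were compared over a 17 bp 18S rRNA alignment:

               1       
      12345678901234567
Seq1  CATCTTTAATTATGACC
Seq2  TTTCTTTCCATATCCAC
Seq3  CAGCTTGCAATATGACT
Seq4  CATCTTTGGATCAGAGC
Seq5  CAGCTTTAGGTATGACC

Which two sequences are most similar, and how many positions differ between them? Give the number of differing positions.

3

Pairwise Hamming distances:
  Seq1 vs Seq2: 8
  Seq1 vs Seq3: 5
  Seq1 vs Seq4: 6
  Seq1 vs Seq5: 3
  Seq2 vs Seq3: 9
  Seq2 vs Seq4: 9
  Seq2 vs Seq5: 9
  Seq3 vs Seq4: 8
  Seq3 vs Seq5: 5
  Seq4 vs Seq5: 6
The smallest is 3, between Seq1 and Seq5.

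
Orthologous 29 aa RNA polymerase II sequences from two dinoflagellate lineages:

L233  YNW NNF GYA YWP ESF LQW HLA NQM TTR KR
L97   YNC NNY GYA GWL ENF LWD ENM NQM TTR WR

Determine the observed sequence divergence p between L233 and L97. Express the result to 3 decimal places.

Differing sites — 3:W/C; 6:F/Y; 10:Y/G; 12:P/L; 14:S/N; 17:Q/W; 18:W/D; 19:H/E; 20:L/N; 21:A/M; 28:K/W.
There are 11 differences over 29 sites, so p = 11/29 = 0.379.

0.379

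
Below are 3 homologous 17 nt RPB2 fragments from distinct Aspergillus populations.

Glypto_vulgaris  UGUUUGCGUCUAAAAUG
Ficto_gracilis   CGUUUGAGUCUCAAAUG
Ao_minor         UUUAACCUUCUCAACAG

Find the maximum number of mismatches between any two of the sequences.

Pairwise Hamming distances:
  Glypto_vulgaris vs Ficto_gracilis: 3
  Glypto_vulgaris vs Ao_minor: 8
  Ficto_gracilis vs Ao_minor: 9
The largest is 9, between Ficto_gracilis and Ao_minor.

9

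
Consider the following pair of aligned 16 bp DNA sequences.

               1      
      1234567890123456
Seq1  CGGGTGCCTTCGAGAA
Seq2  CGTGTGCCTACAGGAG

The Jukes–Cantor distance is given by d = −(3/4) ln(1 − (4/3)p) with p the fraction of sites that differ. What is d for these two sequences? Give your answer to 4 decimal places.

Mismatches occur at site 3 (G/T), site 10 (T/A), site 12 (G/A), site 13 (A/G), site 16 (A/G).
p = 5/16 = 0.312500.
d = −0.75 · ln(1 − (4/3)·0.312500) = −0.75 · ln(0.583333) = −0.75 · (-0.538997) = 0.4042.

0.4042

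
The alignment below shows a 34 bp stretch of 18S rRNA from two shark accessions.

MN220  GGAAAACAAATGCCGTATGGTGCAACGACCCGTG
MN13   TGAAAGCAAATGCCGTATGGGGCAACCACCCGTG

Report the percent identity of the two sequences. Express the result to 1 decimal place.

Differing sites — 1:G/T; 6:A/G; 21:T/G; 27:G/C.
30 of the 34 sites match, so the percent identity is 30/34 × 100 = 88.2%.

88.2%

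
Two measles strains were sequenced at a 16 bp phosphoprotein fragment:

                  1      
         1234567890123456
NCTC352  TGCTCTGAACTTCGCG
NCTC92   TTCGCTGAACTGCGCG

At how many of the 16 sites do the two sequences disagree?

3

The sequences differ at positions 2 (G/T), 4 (T/G), 12 (T/G).
That gives 3 mismatches out of 16 aligned sites, so the Hamming distance is 3.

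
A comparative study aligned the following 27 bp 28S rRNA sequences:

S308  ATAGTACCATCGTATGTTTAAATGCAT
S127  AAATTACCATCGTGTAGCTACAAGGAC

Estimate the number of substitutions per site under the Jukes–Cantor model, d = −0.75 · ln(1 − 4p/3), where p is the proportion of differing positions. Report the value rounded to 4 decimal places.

The sequences differ at positions 2 (T/A), 4 (G/T), 14 (A/G), 16 (G/A), 17 (T/G), 18 (T/C), 21 (A/C), 23 (T/A), 25 (C/G), 27 (T/C).
p = 10/27 = 0.370370.
d = −0.75 · ln(1 − (4/3)·0.370370) = −0.75 · ln(0.506173) = −0.75 · (-0.680877) = 0.5107.

0.5107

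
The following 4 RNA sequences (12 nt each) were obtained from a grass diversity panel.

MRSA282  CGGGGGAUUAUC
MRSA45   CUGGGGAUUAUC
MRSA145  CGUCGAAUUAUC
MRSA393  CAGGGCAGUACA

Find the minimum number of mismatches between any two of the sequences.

1

Pairwise Hamming distances:
  MRSA282 vs MRSA45: 1
  MRSA282 vs MRSA145: 3
  MRSA282 vs MRSA393: 5
  MRSA45 vs MRSA145: 4
  MRSA45 vs MRSA393: 5
  MRSA145 vs MRSA393: 7
The smallest is 1, between MRSA282 and MRSA45.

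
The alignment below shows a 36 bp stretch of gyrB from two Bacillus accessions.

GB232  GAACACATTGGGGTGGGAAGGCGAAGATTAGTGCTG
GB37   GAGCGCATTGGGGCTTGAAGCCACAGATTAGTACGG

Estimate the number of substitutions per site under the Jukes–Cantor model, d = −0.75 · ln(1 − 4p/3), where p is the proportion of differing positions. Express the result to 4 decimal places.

0.3470

The sequences differ at positions 3 (A/G), 5 (A/G), 14 (T/C), 15 (G/T), 16 (G/T), 21 (G/C), 23 (G/A), 24 (A/C), 33 (G/A), 35 (T/G).
p = 10/36 = 0.277778.
d = −0.75 · ln(1 − (4/3)·0.277778) = −0.75 · ln(0.629629) = −0.75 · (-0.462625) = 0.3470.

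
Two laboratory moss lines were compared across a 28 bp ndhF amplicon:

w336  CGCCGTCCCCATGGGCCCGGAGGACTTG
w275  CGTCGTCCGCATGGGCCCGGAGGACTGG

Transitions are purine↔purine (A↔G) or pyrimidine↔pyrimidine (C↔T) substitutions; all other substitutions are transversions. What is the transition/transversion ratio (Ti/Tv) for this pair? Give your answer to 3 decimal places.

Differing sites — 3:C/T (Ti); 9:C/G (Tv); 27:T/G (Tv).
Of the 3 differences, 1 transition and 2 transversions, so Ti/Tv = 1/2 = 0.500.

0.500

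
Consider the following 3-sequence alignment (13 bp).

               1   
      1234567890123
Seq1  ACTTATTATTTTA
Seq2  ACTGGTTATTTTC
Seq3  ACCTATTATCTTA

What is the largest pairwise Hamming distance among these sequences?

Pairwise Hamming distances:
  Seq1 vs Seq2: 3
  Seq1 vs Seq3: 2
  Seq2 vs Seq3: 5
The largest is 5, between Seq2 and Seq3.

5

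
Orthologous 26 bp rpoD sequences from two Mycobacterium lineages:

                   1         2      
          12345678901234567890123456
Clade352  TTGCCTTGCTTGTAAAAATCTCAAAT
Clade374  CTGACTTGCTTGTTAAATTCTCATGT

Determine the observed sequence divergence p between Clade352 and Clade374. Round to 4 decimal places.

The sequences differ at positions 1 (T/C), 4 (C/A), 14 (A/T), 18 (A/T), 24 (A/T), 25 (A/G).
There are 6 differences over 26 sites, so p = 6/26 = 0.2308.

0.2308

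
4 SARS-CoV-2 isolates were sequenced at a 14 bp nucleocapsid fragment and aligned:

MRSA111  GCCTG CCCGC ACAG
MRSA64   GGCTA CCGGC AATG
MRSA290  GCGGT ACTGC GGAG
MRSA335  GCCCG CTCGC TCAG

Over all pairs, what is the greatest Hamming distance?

Pairwise Hamming distances:
  MRSA111 vs MRSA64: 5
  MRSA111 vs MRSA290: 7
  MRSA111 vs MRSA335: 3
  MRSA64 vs MRSA290: 9
  MRSA64 vs MRSA335: 8
  MRSA290 vs MRSA335: 8
The largest is 9, between MRSA64 and MRSA290.

9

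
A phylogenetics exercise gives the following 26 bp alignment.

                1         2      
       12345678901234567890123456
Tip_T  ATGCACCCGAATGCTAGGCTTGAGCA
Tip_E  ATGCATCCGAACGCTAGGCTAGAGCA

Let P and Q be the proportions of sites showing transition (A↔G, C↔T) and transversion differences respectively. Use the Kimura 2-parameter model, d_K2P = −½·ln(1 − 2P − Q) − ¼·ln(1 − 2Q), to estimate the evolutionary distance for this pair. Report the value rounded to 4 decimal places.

0.1268

Differing sites — 6:C/T (Ti); 12:T/C (Ti); 21:T/A (Tv).
Of the 3 differences, 2 transitions and 1 transversion over 26 sites: P = 2/26 = 0.076923, Q = 1/26 = 0.038462.
d = −0.5·ln(0.807692) − 0.25·ln(0.923076) = −0.5·(-0.213574) − 0.25·(-0.080044) = 0.1268.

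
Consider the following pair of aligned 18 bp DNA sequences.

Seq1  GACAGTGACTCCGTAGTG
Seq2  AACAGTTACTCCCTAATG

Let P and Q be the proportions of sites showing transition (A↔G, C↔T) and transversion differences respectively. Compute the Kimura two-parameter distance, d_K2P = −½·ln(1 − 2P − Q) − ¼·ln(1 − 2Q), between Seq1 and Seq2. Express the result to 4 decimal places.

0.2656

The sequences differ at positions 1 (G/A, transition), 7 (G/T, transversion), 13 (G/C, transversion), 16 (G/A, transition).
Of the 4 differences, 2 transitions and 2 transversions over 18 sites: P = 2/18 = 0.111111, Q = 2/18 = 0.111111.
d = −0.5·ln(0.666667) − 0.25·ln(0.777778) = −0.5·(-0.405465) − 0.25·(-0.251314) = 0.2656.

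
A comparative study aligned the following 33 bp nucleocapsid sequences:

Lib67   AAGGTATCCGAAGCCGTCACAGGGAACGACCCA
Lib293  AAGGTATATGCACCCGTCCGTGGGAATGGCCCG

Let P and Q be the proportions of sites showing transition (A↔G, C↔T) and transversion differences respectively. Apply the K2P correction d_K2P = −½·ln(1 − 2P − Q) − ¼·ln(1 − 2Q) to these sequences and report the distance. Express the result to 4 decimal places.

0.3890

The sequences differ at positions 8 (C/A, transversion), 9 (C/T, transition), 11 (A/C, transversion), 13 (G/C, transversion), 19 (A/C, transversion), 20 (C/G, transversion), 21 (A/T, transversion), 27 (C/T, transition), 29 (A/G, transition), 33 (A/G, transition).
Of the 10 differences, 4 transitions and 6 transversions over 33 sites: P = 4/33 = 0.121212, Q = 6/33 = 0.181818.
d = −0.5·ln(0.575758) − 0.25·ln(0.636364) = −0.5·(-0.552068) − 0.25·(-0.451985) = 0.3890.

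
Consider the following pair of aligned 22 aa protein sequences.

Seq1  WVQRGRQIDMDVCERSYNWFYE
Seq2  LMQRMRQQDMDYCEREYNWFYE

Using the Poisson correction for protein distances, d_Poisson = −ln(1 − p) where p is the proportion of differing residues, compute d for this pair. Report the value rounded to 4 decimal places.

Mismatches occur at site 1 (W→L), site 2 (V→M), site 5 (G→M), site 8 (I→Q), site 12 (V→Y), site 16 (S→E).
p = 6/22 = 0.272727.
d = −ln(1 − 0.272727) = −ln(0.727273) = 0.3185.

0.3185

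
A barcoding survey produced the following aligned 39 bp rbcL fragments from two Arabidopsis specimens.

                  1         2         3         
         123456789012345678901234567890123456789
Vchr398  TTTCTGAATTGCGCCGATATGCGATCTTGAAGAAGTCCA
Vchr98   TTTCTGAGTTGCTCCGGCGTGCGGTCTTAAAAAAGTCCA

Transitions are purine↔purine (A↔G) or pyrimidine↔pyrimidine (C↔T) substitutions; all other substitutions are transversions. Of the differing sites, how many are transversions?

The sequences differ at positions 8 (A/G, transition), 13 (G/T, transversion), 17 (A/G, transition), 18 (T/C, transition), 19 (A/G, transition), 24 (A/G, transition), 29 (G/A, transition), 32 (G/A, transition).
Of the 8 differences, 7 transitions and 1 transversion, so the answer is 1.

1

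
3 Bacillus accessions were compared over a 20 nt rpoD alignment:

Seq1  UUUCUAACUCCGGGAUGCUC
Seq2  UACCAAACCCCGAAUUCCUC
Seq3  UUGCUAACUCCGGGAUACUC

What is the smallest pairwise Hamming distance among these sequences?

2

Pairwise Hamming distances:
  Seq1 vs Seq2: 8
  Seq1 vs Seq3: 2
  Seq2 vs Seq3: 8
The smallest is 2, between Seq1 and Seq3.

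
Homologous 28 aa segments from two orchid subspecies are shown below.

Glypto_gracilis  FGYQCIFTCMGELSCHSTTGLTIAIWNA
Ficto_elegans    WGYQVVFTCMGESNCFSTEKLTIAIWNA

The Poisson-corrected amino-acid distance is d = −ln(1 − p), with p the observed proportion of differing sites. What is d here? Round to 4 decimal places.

The sequences differ at positions 1 (F/W), 5 (C/V), 6 (I/V), 13 (L/S), 14 (S/N), 16 (H/F), 19 (T/E), 20 (G/K).
p = 8/28 = 0.285714.
d = −ln(1 − 0.285714) = −ln(0.714286) = 0.3365.

0.3365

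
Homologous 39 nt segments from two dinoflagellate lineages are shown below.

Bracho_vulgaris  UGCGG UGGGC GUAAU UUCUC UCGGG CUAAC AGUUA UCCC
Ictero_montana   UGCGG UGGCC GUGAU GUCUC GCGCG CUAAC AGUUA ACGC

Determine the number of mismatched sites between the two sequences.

7

Mismatches occur at site 9 (G↔C), site 13 (A↔G), site 16 (U↔G), site 21 (U↔G), site 24 (G↔C), site 36 (U↔A), site 38 (C↔G).
That gives 7 mismatches out of 39 aligned sites, so the Hamming distance is 7.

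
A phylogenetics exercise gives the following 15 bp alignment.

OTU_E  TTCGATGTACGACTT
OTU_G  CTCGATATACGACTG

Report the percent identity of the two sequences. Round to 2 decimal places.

80.00%

The sequences differ at positions 1 (T/C), 7 (G/A), 15 (T/G).
12 of the 15 sites match, so the percent identity is 12/15 × 100 = 80.00%.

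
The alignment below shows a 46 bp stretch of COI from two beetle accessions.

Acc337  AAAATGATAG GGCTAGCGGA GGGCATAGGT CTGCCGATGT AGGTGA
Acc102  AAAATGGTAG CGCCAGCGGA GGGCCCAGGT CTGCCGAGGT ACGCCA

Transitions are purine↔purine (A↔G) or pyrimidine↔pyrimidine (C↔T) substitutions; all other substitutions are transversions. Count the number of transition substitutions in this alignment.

Differing sites — 7:A/G (Ti); 11:G/C (Tv); 14:T/C (Ti); 25:A/C (Tv); 26:T/C (Ti); 38:T/G (Tv); 42:G/C (Tv); 44:T/C (Ti); 45:G/C (Tv).
Of the 9 differences, 4 transitions and 5 transversions, so the answer is 4.

4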